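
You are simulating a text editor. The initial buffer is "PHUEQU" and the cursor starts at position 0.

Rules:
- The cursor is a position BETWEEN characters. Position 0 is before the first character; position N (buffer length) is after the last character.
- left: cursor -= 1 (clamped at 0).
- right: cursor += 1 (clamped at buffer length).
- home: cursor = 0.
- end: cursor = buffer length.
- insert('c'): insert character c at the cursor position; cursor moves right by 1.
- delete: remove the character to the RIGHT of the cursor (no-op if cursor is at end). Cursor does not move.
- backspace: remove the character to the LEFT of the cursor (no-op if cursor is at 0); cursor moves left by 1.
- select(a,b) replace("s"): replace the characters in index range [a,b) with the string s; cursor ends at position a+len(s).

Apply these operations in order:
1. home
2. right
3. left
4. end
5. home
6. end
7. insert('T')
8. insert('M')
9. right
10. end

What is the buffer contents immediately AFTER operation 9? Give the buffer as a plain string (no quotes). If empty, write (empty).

After op 1 (home): buf='PHUEQU' cursor=0
After op 2 (right): buf='PHUEQU' cursor=1
After op 3 (left): buf='PHUEQU' cursor=0
After op 4 (end): buf='PHUEQU' cursor=6
After op 5 (home): buf='PHUEQU' cursor=0
After op 6 (end): buf='PHUEQU' cursor=6
After op 7 (insert('T')): buf='PHUEQUT' cursor=7
After op 8 (insert('M')): buf='PHUEQUTM' cursor=8
After op 9 (right): buf='PHUEQUTM' cursor=8

Answer: PHUEQUTM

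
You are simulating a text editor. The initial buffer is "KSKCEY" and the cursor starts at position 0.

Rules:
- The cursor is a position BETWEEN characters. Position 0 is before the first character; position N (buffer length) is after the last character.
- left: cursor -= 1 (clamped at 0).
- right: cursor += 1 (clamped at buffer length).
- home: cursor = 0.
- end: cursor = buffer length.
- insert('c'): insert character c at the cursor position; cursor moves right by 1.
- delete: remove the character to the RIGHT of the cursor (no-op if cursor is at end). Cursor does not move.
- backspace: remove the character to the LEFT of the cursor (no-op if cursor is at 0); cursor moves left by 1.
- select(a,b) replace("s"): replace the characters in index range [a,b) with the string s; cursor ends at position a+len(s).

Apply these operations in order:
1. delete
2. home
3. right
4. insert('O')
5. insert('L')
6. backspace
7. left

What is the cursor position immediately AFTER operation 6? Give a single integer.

After op 1 (delete): buf='SKCEY' cursor=0
After op 2 (home): buf='SKCEY' cursor=0
After op 3 (right): buf='SKCEY' cursor=1
After op 4 (insert('O')): buf='SOKCEY' cursor=2
After op 5 (insert('L')): buf='SOLKCEY' cursor=3
After op 6 (backspace): buf='SOKCEY' cursor=2

Answer: 2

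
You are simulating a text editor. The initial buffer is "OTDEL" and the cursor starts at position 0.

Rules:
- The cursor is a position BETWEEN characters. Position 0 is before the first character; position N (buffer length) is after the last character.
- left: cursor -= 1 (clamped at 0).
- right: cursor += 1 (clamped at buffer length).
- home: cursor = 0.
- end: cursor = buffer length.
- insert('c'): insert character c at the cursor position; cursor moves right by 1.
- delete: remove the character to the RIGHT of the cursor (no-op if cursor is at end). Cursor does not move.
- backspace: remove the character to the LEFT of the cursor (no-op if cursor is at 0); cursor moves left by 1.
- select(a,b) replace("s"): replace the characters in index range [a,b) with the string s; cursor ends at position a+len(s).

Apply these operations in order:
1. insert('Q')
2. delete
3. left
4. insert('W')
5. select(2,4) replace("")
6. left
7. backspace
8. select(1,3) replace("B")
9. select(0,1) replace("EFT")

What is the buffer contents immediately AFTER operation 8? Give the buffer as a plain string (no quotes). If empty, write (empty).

Answer: QB

Derivation:
After op 1 (insert('Q')): buf='QOTDEL' cursor=1
After op 2 (delete): buf='QTDEL' cursor=1
After op 3 (left): buf='QTDEL' cursor=0
After op 4 (insert('W')): buf='WQTDEL' cursor=1
After op 5 (select(2,4) replace("")): buf='WQEL' cursor=2
After op 6 (left): buf='WQEL' cursor=1
After op 7 (backspace): buf='QEL' cursor=0
After op 8 (select(1,3) replace("B")): buf='QB' cursor=2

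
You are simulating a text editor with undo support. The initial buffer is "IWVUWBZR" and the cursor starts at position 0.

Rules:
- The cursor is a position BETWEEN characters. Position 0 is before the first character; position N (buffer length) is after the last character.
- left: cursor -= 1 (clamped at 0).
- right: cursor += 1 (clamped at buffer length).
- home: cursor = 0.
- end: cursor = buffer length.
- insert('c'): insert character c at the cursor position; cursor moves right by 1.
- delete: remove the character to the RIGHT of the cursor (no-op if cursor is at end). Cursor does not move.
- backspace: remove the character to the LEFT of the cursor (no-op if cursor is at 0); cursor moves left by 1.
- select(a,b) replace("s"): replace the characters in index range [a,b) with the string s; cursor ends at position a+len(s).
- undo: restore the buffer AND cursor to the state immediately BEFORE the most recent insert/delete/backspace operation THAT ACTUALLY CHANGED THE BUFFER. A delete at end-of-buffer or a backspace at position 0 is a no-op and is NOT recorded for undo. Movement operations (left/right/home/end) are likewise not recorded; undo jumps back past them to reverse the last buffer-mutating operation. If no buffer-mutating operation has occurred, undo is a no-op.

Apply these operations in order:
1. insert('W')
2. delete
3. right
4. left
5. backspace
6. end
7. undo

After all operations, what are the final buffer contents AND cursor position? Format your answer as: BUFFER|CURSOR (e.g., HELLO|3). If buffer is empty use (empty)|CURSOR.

After op 1 (insert('W')): buf='WIWVUWBZR' cursor=1
After op 2 (delete): buf='WWVUWBZR' cursor=1
After op 3 (right): buf='WWVUWBZR' cursor=2
After op 4 (left): buf='WWVUWBZR' cursor=1
After op 5 (backspace): buf='WVUWBZR' cursor=0
After op 6 (end): buf='WVUWBZR' cursor=7
After op 7 (undo): buf='WWVUWBZR' cursor=1

Answer: WWVUWBZR|1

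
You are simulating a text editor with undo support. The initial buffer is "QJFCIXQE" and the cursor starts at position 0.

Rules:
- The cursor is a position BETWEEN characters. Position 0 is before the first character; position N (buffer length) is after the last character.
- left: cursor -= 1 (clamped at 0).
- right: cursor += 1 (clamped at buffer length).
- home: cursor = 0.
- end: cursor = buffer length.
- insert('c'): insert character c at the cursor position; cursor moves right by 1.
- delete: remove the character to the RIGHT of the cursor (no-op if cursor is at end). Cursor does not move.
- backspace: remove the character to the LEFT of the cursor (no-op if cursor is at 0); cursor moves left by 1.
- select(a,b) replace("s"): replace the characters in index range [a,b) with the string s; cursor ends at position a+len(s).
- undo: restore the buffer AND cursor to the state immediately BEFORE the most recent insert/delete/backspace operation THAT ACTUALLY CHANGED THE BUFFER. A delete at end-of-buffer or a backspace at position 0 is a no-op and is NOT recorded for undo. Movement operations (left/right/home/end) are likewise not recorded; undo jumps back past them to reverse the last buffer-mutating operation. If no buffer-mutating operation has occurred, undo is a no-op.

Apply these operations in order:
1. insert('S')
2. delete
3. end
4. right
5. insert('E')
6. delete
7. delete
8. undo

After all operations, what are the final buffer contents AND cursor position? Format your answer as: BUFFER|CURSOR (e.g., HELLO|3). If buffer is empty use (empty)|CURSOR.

After op 1 (insert('S')): buf='SQJFCIXQE' cursor=1
After op 2 (delete): buf='SJFCIXQE' cursor=1
After op 3 (end): buf='SJFCIXQE' cursor=8
After op 4 (right): buf='SJFCIXQE' cursor=8
After op 5 (insert('E')): buf='SJFCIXQEE' cursor=9
After op 6 (delete): buf='SJFCIXQEE' cursor=9
After op 7 (delete): buf='SJFCIXQEE' cursor=9
After op 8 (undo): buf='SJFCIXQE' cursor=8

Answer: SJFCIXQE|8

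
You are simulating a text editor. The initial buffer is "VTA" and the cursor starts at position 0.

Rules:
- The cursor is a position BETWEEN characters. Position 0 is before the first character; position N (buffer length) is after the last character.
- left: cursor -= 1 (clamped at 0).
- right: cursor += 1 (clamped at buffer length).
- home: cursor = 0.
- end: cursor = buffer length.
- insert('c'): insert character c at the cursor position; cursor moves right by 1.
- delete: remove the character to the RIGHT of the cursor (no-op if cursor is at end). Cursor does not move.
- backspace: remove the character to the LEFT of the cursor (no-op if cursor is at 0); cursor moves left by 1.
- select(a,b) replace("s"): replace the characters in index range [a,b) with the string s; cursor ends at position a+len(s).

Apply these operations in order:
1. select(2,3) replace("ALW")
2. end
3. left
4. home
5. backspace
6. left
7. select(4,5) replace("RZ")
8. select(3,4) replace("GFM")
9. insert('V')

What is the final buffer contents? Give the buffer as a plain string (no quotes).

Answer: VTAGFMVRZ

Derivation:
After op 1 (select(2,3) replace("ALW")): buf='VTALW' cursor=5
After op 2 (end): buf='VTALW' cursor=5
After op 3 (left): buf='VTALW' cursor=4
After op 4 (home): buf='VTALW' cursor=0
After op 5 (backspace): buf='VTALW' cursor=0
After op 6 (left): buf='VTALW' cursor=0
After op 7 (select(4,5) replace("RZ")): buf='VTALRZ' cursor=6
After op 8 (select(3,4) replace("GFM")): buf='VTAGFMRZ' cursor=6
After op 9 (insert('V')): buf='VTAGFMVRZ' cursor=7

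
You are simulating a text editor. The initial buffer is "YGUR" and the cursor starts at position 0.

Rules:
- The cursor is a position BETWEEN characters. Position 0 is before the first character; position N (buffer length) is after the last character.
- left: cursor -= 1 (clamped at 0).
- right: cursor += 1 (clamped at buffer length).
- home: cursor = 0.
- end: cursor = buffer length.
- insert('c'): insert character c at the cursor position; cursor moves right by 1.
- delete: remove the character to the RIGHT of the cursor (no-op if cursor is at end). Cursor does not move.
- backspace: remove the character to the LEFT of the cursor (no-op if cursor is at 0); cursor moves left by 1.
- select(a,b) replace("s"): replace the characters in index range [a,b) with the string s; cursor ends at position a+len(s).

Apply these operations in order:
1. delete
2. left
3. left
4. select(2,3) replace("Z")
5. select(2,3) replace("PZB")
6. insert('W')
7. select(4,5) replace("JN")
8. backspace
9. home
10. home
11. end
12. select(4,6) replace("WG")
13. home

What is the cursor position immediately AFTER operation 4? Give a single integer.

Answer: 3

Derivation:
After op 1 (delete): buf='GUR' cursor=0
After op 2 (left): buf='GUR' cursor=0
After op 3 (left): buf='GUR' cursor=0
After op 4 (select(2,3) replace("Z")): buf='GUZ' cursor=3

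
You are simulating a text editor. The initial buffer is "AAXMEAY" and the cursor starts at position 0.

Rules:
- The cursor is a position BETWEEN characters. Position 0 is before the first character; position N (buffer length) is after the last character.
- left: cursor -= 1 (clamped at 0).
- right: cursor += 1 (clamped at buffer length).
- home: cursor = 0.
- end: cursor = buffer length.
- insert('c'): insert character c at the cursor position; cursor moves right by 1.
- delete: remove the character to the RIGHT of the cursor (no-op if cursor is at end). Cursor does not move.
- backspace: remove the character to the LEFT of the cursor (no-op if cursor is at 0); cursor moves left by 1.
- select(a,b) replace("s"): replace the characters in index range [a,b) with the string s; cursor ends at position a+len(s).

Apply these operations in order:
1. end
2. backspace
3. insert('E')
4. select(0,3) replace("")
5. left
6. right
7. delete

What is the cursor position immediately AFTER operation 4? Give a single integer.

Answer: 0

Derivation:
After op 1 (end): buf='AAXMEAY' cursor=7
After op 2 (backspace): buf='AAXMEA' cursor=6
After op 3 (insert('E')): buf='AAXMEAE' cursor=7
After op 4 (select(0,3) replace("")): buf='MEAE' cursor=0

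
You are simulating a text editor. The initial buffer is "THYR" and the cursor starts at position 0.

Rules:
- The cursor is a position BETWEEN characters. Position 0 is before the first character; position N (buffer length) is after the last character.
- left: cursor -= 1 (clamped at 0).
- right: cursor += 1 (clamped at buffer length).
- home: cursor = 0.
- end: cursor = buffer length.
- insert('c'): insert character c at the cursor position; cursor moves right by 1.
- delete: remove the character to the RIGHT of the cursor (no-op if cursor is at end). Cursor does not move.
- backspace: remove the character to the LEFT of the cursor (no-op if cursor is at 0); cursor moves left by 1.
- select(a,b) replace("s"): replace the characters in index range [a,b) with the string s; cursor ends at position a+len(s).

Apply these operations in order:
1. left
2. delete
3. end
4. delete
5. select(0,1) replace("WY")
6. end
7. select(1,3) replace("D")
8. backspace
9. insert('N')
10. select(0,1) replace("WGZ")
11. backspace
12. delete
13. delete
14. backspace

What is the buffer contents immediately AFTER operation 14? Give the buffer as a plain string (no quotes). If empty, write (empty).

Answer: W

Derivation:
After op 1 (left): buf='THYR' cursor=0
After op 2 (delete): buf='HYR' cursor=0
After op 3 (end): buf='HYR' cursor=3
After op 4 (delete): buf='HYR' cursor=3
After op 5 (select(0,1) replace("WY")): buf='WYYR' cursor=2
After op 6 (end): buf='WYYR' cursor=4
After op 7 (select(1,3) replace("D")): buf='WDR' cursor=2
After op 8 (backspace): buf='WR' cursor=1
After op 9 (insert('N')): buf='WNR' cursor=2
After op 10 (select(0,1) replace("WGZ")): buf='WGZNR' cursor=3
After op 11 (backspace): buf='WGNR' cursor=2
After op 12 (delete): buf='WGR' cursor=2
After op 13 (delete): buf='WG' cursor=2
After op 14 (backspace): buf='W' cursor=1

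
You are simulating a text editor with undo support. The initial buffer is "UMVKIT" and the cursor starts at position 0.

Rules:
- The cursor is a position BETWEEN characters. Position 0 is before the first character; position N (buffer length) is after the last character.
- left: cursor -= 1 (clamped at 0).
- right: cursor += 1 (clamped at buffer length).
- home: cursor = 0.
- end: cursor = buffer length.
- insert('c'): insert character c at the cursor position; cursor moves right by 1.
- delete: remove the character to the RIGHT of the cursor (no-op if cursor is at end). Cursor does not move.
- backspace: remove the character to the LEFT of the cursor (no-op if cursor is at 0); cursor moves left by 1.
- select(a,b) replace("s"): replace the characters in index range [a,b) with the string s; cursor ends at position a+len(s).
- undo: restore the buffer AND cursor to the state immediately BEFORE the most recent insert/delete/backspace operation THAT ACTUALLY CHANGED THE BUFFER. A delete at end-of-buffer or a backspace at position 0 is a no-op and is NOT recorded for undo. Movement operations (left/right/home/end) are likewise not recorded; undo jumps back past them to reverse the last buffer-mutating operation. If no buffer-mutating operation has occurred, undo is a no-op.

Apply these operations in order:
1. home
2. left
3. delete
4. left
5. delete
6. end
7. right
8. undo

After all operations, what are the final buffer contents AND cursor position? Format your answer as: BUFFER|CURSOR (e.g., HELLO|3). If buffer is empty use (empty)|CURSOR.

Answer: MVKIT|0

Derivation:
After op 1 (home): buf='UMVKIT' cursor=0
After op 2 (left): buf='UMVKIT' cursor=0
After op 3 (delete): buf='MVKIT' cursor=0
After op 4 (left): buf='MVKIT' cursor=0
After op 5 (delete): buf='VKIT' cursor=0
After op 6 (end): buf='VKIT' cursor=4
After op 7 (right): buf='VKIT' cursor=4
After op 8 (undo): buf='MVKIT' cursor=0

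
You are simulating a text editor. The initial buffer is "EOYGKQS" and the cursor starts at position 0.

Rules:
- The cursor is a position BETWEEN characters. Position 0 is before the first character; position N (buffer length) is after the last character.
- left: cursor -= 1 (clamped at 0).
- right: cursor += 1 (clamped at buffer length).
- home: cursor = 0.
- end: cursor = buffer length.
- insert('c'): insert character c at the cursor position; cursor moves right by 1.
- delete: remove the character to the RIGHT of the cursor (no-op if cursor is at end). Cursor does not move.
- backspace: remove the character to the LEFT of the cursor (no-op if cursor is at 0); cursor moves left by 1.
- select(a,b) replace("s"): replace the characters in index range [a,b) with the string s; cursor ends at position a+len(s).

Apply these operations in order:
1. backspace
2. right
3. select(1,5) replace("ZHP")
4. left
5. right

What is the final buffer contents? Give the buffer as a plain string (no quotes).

Answer: EZHPQS

Derivation:
After op 1 (backspace): buf='EOYGKQS' cursor=0
After op 2 (right): buf='EOYGKQS' cursor=1
After op 3 (select(1,5) replace("ZHP")): buf='EZHPQS' cursor=4
After op 4 (left): buf='EZHPQS' cursor=3
After op 5 (right): buf='EZHPQS' cursor=4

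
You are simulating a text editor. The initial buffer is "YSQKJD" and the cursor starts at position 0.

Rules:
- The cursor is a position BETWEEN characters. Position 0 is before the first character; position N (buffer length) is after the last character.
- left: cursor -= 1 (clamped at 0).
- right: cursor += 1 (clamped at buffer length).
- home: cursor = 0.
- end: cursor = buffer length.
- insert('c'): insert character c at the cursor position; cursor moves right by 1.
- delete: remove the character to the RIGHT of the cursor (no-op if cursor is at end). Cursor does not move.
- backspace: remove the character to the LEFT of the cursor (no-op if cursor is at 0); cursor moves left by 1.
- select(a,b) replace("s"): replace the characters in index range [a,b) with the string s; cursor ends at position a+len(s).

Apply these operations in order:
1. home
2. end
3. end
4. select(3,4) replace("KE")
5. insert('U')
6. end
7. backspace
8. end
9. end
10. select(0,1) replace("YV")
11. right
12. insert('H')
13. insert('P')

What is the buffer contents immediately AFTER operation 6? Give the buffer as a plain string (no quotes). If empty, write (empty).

Answer: YSQKEUJD

Derivation:
After op 1 (home): buf='YSQKJD' cursor=0
After op 2 (end): buf='YSQKJD' cursor=6
After op 3 (end): buf='YSQKJD' cursor=6
After op 4 (select(3,4) replace("KE")): buf='YSQKEJD' cursor=5
After op 5 (insert('U')): buf='YSQKEUJD' cursor=6
After op 6 (end): buf='YSQKEUJD' cursor=8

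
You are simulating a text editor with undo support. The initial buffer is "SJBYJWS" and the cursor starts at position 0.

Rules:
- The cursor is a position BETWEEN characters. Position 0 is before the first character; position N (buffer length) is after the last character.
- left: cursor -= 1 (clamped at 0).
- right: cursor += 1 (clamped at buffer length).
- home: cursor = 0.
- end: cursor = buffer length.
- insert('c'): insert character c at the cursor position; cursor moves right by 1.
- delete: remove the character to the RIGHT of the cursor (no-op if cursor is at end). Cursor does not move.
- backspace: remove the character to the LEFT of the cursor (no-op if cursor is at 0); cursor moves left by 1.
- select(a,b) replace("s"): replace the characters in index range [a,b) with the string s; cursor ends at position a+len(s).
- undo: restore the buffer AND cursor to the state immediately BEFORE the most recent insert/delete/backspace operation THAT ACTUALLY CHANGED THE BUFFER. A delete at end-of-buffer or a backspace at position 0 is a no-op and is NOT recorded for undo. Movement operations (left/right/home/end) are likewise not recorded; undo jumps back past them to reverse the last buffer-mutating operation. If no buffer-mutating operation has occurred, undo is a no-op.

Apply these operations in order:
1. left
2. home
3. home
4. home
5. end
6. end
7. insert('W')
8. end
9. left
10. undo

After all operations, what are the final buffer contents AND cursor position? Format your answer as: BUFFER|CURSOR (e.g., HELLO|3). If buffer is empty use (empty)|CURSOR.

Answer: SJBYJWS|7

Derivation:
After op 1 (left): buf='SJBYJWS' cursor=0
After op 2 (home): buf='SJBYJWS' cursor=0
After op 3 (home): buf='SJBYJWS' cursor=0
After op 4 (home): buf='SJBYJWS' cursor=0
After op 5 (end): buf='SJBYJWS' cursor=7
After op 6 (end): buf='SJBYJWS' cursor=7
After op 7 (insert('W')): buf='SJBYJWSW' cursor=8
After op 8 (end): buf='SJBYJWSW' cursor=8
After op 9 (left): buf='SJBYJWSW' cursor=7
After op 10 (undo): buf='SJBYJWS' cursor=7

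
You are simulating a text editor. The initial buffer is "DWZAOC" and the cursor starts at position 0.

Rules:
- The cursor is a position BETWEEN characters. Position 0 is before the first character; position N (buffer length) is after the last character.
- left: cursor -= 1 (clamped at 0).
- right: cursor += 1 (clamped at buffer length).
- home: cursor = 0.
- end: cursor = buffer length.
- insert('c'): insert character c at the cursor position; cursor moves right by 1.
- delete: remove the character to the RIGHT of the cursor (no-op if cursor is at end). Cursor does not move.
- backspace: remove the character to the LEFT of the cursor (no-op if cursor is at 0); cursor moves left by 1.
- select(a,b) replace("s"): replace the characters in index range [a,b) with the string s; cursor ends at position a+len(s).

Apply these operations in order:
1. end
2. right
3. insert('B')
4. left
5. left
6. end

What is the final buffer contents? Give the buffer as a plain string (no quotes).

After op 1 (end): buf='DWZAOC' cursor=6
After op 2 (right): buf='DWZAOC' cursor=6
After op 3 (insert('B')): buf='DWZAOCB' cursor=7
After op 4 (left): buf='DWZAOCB' cursor=6
After op 5 (left): buf='DWZAOCB' cursor=5
After op 6 (end): buf='DWZAOCB' cursor=7

Answer: DWZAOCB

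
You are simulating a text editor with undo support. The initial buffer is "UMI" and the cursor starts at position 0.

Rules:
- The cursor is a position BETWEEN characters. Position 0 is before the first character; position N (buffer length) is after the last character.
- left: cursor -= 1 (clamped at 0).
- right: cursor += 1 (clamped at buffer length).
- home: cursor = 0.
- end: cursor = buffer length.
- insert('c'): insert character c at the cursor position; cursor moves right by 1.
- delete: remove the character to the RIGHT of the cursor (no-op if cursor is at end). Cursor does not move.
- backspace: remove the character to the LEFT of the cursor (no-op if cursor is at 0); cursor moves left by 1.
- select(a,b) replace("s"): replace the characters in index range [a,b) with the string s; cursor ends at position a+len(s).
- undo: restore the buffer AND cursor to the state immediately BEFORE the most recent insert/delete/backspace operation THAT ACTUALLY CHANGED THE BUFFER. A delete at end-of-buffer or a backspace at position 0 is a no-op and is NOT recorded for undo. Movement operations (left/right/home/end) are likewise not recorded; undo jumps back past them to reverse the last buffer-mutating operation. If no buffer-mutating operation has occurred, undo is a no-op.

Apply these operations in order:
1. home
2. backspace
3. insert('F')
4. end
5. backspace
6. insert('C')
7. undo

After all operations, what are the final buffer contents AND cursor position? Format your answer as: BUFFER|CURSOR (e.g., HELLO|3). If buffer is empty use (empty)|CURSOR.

Answer: FUM|3

Derivation:
After op 1 (home): buf='UMI' cursor=0
After op 2 (backspace): buf='UMI' cursor=0
After op 3 (insert('F')): buf='FUMI' cursor=1
After op 4 (end): buf='FUMI' cursor=4
After op 5 (backspace): buf='FUM' cursor=3
After op 6 (insert('C')): buf='FUMC' cursor=4
After op 7 (undo): buf='FUM' cursor=3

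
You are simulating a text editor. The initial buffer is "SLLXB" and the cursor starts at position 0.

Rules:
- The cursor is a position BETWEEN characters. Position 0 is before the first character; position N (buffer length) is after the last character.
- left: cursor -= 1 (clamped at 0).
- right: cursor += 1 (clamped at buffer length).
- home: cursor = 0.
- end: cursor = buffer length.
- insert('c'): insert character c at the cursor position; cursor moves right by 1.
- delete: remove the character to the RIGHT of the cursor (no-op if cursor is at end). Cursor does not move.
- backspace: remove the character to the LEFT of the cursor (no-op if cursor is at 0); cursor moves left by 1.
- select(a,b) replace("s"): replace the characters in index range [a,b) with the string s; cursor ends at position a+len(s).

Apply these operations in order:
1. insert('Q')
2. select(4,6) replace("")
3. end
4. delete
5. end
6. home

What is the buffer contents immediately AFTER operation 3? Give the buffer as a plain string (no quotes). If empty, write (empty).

Answer: QSLL

Derivation:
After op 1 (insert('Q')): buf='QSLLXB' cursor=1
After op 2 (select(4,6) replace("")): buf='QSLL' cursor=4
After op 3 (end): buf='QSLL' cursor=4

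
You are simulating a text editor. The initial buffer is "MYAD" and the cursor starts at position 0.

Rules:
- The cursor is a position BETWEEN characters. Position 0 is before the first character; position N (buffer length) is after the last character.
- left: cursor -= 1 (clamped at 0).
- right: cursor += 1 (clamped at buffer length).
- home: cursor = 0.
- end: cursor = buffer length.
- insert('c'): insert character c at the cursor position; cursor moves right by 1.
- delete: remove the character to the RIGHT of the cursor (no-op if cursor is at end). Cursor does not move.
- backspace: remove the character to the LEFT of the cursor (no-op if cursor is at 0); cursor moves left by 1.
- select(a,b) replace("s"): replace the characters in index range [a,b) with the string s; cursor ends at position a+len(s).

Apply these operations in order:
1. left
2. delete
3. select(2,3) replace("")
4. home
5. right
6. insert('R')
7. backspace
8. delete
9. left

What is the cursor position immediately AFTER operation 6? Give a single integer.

Answer: 2

Derivation:
After op 1 (left): buf='MYAD' cursor=0
After op 2 (delete): buf='YAD' cursor=0
After op 3 (select(2,3) replace("")): buf='YA' cursor=2
After op 4 (home): buf='YA' cursor=0
After op 5 (right): buf='YA' cursor=1
After op 6 (insert('R')): buf='YRA' cursor=2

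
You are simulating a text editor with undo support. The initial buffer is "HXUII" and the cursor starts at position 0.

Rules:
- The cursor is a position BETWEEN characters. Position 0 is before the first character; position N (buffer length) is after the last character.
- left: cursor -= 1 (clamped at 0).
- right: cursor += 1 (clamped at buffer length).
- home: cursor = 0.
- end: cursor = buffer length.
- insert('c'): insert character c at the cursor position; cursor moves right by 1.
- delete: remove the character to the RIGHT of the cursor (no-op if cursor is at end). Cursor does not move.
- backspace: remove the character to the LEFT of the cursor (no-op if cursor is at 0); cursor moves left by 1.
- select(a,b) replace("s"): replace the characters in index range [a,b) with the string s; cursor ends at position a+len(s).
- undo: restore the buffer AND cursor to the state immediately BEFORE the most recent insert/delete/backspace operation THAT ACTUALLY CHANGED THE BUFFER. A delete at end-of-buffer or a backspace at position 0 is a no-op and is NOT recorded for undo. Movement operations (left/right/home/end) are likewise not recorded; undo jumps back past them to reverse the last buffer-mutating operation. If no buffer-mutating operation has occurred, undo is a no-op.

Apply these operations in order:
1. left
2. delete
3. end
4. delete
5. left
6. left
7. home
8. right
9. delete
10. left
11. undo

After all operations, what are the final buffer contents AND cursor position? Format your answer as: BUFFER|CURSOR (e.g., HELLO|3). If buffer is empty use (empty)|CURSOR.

After op 1 (left): buf='HXUII' cursor=0
After op 2 (delete): buf='XUII' cursor=0
After op 3 (end): buf='XUII' cursor=4
After op 4 (delete): buf='XUII' cursor=4
After op 5 (left): buf='XUII' cursor=3
After op 6 (left): buf='XUII' cursor=2
After op 7 (home): buf='XUII' cursor=0
After op 8 (right): buf='XUII' cursor=1
After op 9 (delete): buf='XII' cursor=1
After op 10 (left): buf='XII' cursor=0
After op 11 (undo): buf='XUII' cursor=1

Answer: XUII|1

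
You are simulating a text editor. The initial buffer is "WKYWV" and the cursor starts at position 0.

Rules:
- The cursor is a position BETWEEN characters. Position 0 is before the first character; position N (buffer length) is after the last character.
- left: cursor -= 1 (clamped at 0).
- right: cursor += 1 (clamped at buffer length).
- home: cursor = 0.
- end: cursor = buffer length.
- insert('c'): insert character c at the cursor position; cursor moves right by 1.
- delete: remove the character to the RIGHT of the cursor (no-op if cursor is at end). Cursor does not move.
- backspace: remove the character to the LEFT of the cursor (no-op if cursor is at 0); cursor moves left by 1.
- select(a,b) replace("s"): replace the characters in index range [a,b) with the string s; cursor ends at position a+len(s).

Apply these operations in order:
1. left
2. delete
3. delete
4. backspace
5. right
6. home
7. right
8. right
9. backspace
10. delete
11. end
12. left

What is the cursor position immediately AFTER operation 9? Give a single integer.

Answer: 1

Derivation:
After op 1 (left): buf='WKYWV' cursor=0
After op 2 (delete): buf='KYWV' cursor=0
After op 3 (delete): buf='YWV' cursor=0
After op 4 (backspace): buf='YWV' cursor=0
After op 5 (right): buf='YWV' cursor=1
After op 6 (home): buf='YWV' cursor=0
After op 7 (right): buf='YWV' cursor=1
After op 8 (right): buf='YWV' cursor=2
After op 9 (backspace): buf='YV' cursor=1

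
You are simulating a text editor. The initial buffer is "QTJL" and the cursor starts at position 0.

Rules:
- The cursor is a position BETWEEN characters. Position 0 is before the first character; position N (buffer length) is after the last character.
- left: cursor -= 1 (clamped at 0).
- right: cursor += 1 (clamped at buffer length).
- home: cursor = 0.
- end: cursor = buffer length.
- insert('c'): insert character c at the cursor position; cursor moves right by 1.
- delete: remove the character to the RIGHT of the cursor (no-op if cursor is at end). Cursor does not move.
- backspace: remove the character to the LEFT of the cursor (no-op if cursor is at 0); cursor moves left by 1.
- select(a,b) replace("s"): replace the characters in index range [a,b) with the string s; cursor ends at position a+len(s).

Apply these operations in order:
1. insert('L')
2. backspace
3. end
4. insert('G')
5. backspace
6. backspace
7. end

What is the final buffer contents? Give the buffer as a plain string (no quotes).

After op 1 (insert('L')): buf='LQTJL' cursor=1
After op 2 (backspace): buf='QTJL' cursor=0
After op 3 (end): buf='QTJL' cursor=4
After op 4 (insert('G')): buf='QTJLG' cursor=5
After op 5 (backspace): buf='QTJL' cursor=4
After op 6 (backspace): buf='QTJ' cursor=3
After op 7 (end): buf='QTJ' cursor=3

Answer: QTJ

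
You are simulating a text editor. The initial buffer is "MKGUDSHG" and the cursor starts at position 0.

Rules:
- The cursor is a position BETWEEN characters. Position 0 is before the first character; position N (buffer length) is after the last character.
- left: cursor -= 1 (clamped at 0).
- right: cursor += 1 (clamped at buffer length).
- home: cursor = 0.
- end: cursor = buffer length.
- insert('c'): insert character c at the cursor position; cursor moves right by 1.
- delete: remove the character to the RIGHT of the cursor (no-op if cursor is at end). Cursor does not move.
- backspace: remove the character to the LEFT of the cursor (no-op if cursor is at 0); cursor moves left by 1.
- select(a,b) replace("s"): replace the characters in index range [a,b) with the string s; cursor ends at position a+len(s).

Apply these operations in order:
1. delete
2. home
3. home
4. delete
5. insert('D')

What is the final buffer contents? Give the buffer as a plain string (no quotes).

After op 1 (delete): buf='KGUDSHG' cursor=0
After op 2 (home): buf='KGUDSHG' cursor=0
After op 3 (home): buf='KGUDSHG' cursor=0
After op 4 (delete): buf='GUDSHG' cursor=0
After op 5 (insert('D')): buf='DGUDSHG' cursor=1

Answer: DGUDSHG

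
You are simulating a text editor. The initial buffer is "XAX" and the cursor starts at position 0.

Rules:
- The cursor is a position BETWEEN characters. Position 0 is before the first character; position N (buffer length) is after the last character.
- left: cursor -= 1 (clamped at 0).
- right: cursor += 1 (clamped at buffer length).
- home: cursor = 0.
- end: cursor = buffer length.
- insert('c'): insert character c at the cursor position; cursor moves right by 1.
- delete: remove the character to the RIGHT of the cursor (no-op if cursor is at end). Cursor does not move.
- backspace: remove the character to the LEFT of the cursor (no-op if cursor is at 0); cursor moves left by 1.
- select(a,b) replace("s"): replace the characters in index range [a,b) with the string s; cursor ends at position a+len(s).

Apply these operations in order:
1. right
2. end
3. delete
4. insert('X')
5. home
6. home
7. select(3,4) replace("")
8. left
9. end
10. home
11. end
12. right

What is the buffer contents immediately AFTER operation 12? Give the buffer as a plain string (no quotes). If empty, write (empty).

After op 1 (right): buf='XAX' cursor=1
After op 2 (end): buf='XAX' cursor=3
After op 3 (delete): buf='XAX' cursor=3
After op 4 (insert('X')): buf='XAXX' cursor=4
After op 5 (home): buf='XAXX' cursor=0
After op 6 (home): buf='XAXX' cursor=0
After op 7 (select(3,4) replace("")): buf='XAX' cursor=3
After op 8 (left): buf='XAX' cursor=2
After op 9 (end): buf='XAX' cursor=3
After op 10 (home): buf='XAX' cursor=0
After op 11 (end): buf='XAX' cursor=3
After op 12 (right): buf='XAX' cursor=3

Answer: XAX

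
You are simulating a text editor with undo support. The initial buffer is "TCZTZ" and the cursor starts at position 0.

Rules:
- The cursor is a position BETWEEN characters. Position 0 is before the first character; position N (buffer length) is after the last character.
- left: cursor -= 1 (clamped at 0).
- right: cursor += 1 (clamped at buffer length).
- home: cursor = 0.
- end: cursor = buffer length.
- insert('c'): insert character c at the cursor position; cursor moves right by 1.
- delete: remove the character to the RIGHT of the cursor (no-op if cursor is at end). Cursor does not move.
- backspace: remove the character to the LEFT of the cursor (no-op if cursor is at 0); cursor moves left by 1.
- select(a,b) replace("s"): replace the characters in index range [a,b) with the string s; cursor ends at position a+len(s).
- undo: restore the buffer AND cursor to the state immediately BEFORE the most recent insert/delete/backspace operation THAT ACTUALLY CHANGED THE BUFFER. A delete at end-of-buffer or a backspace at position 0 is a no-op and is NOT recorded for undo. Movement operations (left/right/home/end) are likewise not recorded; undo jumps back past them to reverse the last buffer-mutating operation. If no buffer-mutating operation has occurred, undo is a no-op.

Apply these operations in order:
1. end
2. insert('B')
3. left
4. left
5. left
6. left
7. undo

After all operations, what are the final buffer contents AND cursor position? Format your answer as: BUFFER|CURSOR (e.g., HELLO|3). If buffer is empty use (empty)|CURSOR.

After op 1 (end): buf='TCZTZ' cursor=5
After op 2 (insert('B')): buf='TCZTZB' cursor=6
After op 3 (left): buf='TCZTZB' cursor=5
After op 4 (left): buf='TCZTZB' cursor=4
After op 5 (left): buf='TCZTZB' cursor=3
After op 6 (left): buf='TCZTZB' cursor=2
After op 7 (undo): buf='TCZTZ' cursor=5

Answer: TCZTZ|5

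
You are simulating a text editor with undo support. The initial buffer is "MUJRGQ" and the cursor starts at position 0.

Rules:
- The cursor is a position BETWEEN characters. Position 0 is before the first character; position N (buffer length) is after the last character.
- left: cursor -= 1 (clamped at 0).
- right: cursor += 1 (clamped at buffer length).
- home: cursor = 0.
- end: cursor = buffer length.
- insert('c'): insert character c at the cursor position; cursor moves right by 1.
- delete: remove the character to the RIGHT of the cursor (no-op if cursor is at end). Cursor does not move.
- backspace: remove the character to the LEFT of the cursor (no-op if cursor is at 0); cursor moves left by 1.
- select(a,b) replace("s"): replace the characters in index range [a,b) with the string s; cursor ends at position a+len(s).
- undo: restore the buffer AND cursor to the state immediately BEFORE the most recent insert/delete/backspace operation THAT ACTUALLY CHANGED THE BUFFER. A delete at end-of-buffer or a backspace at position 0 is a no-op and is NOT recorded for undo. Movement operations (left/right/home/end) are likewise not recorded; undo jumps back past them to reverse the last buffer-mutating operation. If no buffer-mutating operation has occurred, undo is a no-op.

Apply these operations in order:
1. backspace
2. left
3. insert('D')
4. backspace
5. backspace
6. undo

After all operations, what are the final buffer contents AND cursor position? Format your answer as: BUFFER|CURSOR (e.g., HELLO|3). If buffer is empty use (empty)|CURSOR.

Answer: DMUJRGQ|1

Derivation:
After op 1 (backspace): buf='MUJRGQ' cursor=0
After op 2 (left): buf='MUJRGQ' cursor=0
After op 3 (insert('D')): buf='DMUJRGQ' cursor=1
After op 4 (backspace): buf='MUJRGQ' cursor=0
After op 5 (backspace): buf='MUJRGQ' cursor=0
After op 6 (undo): buf='DMUJRGQ' cursor=1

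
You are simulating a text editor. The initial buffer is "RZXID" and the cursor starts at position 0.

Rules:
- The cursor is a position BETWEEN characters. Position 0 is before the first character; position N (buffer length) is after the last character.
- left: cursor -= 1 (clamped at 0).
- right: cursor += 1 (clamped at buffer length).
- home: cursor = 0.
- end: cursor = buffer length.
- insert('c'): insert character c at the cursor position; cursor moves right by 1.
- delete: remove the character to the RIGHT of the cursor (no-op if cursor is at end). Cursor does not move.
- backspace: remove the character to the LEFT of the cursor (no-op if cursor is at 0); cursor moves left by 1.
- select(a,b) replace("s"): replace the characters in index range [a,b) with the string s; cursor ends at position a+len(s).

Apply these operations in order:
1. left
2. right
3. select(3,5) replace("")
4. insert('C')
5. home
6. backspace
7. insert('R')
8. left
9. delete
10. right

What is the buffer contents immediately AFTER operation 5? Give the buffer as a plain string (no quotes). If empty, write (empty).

Answer: RZXC

Derivation:
After op 1 (left): buf='RZXID' cursor=0
After op 2 (right): buf='RZXID' cursor=1
After op 3 (select(3,5) replace("")): buf='RZX' cursor=3
After op 4 (insert('C')): buf='RZXC' cursor=4
After op 5 (home): buf='RZXC' cursor=0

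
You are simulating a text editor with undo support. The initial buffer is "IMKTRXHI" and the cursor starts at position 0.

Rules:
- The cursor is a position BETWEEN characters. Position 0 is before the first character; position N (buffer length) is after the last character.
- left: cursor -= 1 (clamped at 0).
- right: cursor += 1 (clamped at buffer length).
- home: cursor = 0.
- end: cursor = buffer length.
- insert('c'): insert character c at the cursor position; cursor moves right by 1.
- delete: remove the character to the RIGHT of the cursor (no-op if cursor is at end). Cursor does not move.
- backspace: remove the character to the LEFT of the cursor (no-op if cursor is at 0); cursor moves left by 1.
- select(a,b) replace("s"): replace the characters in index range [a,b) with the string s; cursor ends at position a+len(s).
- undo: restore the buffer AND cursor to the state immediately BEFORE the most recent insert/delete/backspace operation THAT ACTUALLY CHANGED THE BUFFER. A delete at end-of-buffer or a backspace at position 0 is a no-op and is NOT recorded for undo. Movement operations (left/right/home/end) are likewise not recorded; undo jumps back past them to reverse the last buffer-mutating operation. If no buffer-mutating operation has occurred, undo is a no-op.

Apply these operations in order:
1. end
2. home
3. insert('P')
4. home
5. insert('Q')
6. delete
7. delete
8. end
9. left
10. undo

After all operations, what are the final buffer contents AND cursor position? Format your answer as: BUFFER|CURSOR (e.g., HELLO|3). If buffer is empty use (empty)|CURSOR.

Answer: QIMKTRXHI|1

Derivation:
After op 1 (end): buf='IMKTRXHI' cursor=8
After op 2 (home): buf='IMKTRXHI' cursor=0
After op 3 (insert('P')): buf='PIMKTRXHI' cursor=1
After op 4 (home): buf='PIMKTRXHI' cursor=0
After op 5 (insert('Q')): buf='QPIMKTRXHI' cursor=1
After op 6 (delete): buf='QIMKTRXHI' cursor=1
After op 7 (delete): buf='QMKTRXHI' cursor=1
After op 8 (end): buf='QMKTRXHI' cursor=8
After op 9 (left): buf='QMKTRXHI' cursor=7
After op 10 (undo): buf='QIMKTRXHI' cursor=1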